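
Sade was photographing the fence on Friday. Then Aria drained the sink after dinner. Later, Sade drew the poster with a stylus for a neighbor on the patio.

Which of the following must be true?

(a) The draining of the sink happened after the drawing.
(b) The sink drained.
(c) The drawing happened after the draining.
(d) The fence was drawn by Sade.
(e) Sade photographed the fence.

(a) Not entailed — the narrative places the draining before the drawing, not after.
(b) Entailed — 'Aria drained the sink' is causative; it entails the inchoative 'the sink drained'.
(c) Entailed — the narrative places the draining before the drawing.
(d) Not entailed — Sade drew the poster, not the fence; the fence belongs to the photographing event.
(e) Not entailed — 'was photographing' is progressive on an accomplishment; it does not entail the completed 'photographed'.

(b), (c)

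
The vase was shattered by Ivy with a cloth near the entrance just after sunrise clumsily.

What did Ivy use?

a cloth

'with a cloth' marks the instrument of the shattering event.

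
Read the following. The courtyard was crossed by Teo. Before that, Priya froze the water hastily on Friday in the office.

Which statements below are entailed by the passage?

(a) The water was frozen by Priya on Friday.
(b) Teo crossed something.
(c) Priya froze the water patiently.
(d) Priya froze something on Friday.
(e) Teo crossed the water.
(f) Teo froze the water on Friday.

(a), (b), (d)

(a) Entailed — dropping 'in the office', 'hastily' leaves a sub-description the original still satisfies.
(b) Entailed — this follows by dropping conjuncts from the crossing event's description.
(c) Not entailed — 'patiently' adds a manner not in (and inconsistent with) the original.
(d) Entailed — every conjunct here is already in the original freezing event.
(e) Not entailed — Teo crossed the courtyard, not the water; the water belongs to the freezing event.
(f) Not entailed — the passage has Priya freezing the water, not Teo.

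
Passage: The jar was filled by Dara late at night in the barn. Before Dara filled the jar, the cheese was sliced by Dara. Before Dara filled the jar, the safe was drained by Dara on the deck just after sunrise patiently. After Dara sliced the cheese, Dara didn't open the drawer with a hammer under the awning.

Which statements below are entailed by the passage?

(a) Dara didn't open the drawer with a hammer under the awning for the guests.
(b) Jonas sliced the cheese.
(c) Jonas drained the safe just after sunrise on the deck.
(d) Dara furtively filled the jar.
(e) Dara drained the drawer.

(a) Entailed — under negation, adding a further restriction is entailed: if no such opening event occurred, none occurred for the guests either.
(b) Not entailed — the passage has Dara slicing the cheese, not Jonas.
(c) Not entailed — the passage has Dara draining the safe, not Jonas.
(d) Not entailed — 'furtively' adds information not in the original event.
(e) Not entailed — Dara drained the safe, not the drawer; the drawer belongs to the opening event.

(a)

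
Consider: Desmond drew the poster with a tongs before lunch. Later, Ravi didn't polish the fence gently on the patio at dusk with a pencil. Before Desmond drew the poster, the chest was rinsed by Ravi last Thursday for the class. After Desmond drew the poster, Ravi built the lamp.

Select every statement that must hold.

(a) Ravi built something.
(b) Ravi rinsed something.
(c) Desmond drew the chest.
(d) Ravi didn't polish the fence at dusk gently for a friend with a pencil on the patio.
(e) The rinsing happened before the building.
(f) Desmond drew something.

(a), (b), (d), (e), (f)

(a) Entailed — generalizing the patient leaves a sub-description the original still satisfies.
(b) Entailed — dropping 'last Thursday', 'for the class' and generalizing the patient leaves a sub-description the original still satisfies.
(c) Not entailed — Desmond drew the poster, not the chest; the chest belongs to the rinsing event.
(d) Entailed — under negation, adding a further restriction is entailed: if no such polishing event occurred, none occurred for a friend either.
(e) Entailed — the narrative places the rinsing before the building.
(f) Entailed — the original entails any weakening of itself; this just drops 'with a tongs', 'before lunch' and generalizes the patient.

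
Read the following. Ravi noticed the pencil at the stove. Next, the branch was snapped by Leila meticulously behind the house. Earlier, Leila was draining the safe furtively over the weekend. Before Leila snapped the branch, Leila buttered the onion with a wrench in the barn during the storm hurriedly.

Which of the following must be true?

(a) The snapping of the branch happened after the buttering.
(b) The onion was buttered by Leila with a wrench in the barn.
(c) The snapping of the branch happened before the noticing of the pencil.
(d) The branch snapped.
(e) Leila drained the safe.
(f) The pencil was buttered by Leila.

(a) Entailed — the narrative places the buttering before the snapping.
(b) Entailed — the original entails any weakening of itself; this just drops 'during the storm', 'hurriedly'.
(c) Not entailed — the narrative places the noticing before the snapping, not after.
(d) Entailed — 'Leila snapped the branch' is causative; it entails the inchoative 'the branch snapped'.
(e) Not entailed — 'was draining' is progressive on an accomplishment; it does not entail the completed 'drained'.
(f) Not entailed — Leila buttered the onion, not the pencil; the pencil belongs to the noticing event.

(a), (b), (d)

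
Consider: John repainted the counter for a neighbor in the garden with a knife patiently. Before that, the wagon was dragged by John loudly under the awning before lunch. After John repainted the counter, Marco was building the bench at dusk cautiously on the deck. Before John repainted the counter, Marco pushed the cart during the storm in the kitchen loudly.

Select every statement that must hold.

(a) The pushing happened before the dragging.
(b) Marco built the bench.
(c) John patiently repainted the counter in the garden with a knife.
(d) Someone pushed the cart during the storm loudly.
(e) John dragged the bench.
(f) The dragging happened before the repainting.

(a) Not entailed — the narrative doesn't order the pushing relative to the dragging.
(b) Not entailed — 'was building' is progressive on an accomplishment; it does not entail the completed 'built'.
(c) Entailed — dropping 'for a neighbor' leaves a sub-description the original still satisfies.
(d) Entailed — the original entails any weakening of itself; this just drops 'in the kitchen' and generalizes the agent.
(e) Not entailed — John dragged the wagon, not the bench; the bench belongs to the building event.
(f) Entailed — the narrative places the dragging before the repainting.

(c), (d), (f)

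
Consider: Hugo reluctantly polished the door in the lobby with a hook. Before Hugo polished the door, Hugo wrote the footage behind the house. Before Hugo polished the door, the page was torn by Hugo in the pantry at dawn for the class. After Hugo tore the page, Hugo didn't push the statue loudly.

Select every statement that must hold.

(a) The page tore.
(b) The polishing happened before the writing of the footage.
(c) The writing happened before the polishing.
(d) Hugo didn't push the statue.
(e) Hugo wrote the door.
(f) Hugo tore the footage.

(a), (c)

(a) Entailed — 'Hugo tore the page' is causative; it entails the inchoative 'the page tore'.
(b) Not entailed — the narrative places the writing before the polishing, not after.
(c) Entailed — the narrative places the writing before the polishing.
(d) Not entailed — dropping 'loudly' under negation is not valid — the original leaves open that Hugo pushed the statue some other way.
(e) Not entailed — Hugo wrote the footage, not the door; the door belongs to the polishing event.
(f) Not entailed — Hugo tore the page, not the footage; the footage belongs to the writing event.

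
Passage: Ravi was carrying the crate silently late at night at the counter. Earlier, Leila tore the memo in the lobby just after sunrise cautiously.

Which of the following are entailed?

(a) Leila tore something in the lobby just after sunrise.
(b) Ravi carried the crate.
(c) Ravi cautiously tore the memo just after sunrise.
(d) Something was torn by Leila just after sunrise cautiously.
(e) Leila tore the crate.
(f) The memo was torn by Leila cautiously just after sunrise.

(a), (b), (d), (f)

(a) Entailed — dropping 'cautiously' and generalizing the patient leaves a sub-description the original still satisfies.
(b) Entailed — 'carry' is an activity; 'was carrying' entails that some carrying happened, so 'carried' holds.
(c) Not entailed — the passage has Leila tearing the memo, not Ravi.
(d) Entailed — dropping 'in the lobby' and generalizing the patient leaves a sub-description the original still satisfies.
(e) Not entailed — Leila tore the memo, not the crate; the crate belongs to the carrying event.
(f) Entailed — the original entails any weakening of itself; this just drops 'in the lobby'.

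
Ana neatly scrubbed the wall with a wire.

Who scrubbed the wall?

'Ana' marks the agent of the scrubbing event.

Ana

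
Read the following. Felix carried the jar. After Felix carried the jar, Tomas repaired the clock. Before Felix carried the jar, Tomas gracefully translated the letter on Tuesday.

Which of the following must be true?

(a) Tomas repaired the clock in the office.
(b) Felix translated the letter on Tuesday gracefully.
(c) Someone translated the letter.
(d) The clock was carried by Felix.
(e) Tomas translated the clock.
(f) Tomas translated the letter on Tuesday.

(a) Not entailed — 'in the office' adds information not in the original event.
(b) Not entailed — the passage has Tomas translating the letter, not Felix.
(c) Entailed — every conjunct here is already in the original translating event.
(d) Not entailed — Felix carried the jar, not the clock; the clock belongs to the repairing event.
(e) Not entailed — Tomas translated the letter, not the clock; the clock belongs to the repairing event.
(f) Entailed — the original entails any weakening of itself; this just drops 'gracefully'.

(c), (f)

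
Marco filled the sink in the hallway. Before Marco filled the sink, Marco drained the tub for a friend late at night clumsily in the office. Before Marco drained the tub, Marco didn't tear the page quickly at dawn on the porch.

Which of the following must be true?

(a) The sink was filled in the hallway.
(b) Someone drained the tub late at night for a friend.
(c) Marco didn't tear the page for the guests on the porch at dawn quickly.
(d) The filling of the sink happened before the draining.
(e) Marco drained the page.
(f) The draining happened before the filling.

(a) Entailed — generalizing the agent leaves a sub-description the original still satisfies.
(b) Entailed — this follows by dropping conjuncts from the draining event's description.
(c) Entailed — under negation, adding a further restriction is entailed: if no such tearing event occurred, none occurred for the guests either.
(d) Not entailed — the narrative places the draining before the filling, not after.
(e) Not entailed — Marco drained the tub, not the page; the page belongs to the tearing event.
(f) Entailed — the narrative places the draining before the filling.

(a), (b), (c), (f)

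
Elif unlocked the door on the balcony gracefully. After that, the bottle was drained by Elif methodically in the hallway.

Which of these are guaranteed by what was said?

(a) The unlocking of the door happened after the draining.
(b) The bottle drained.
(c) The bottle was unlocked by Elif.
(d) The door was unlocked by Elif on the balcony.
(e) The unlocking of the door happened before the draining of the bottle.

(a) Not entailed — the narrative places the unlocking before the draining, not after.
(b) Entailed — 'Elif drained the bottle' is causative; it entails the inchoative 'the bottle drained'.
(c) Not entailed — Elif unlocked the door, not the bottle; the bottle belongs to the draining event.
(d) Entailed — every conjunct here is already in the original unlocking event.
(e) Entailed — the narrative places the unlocking before the draining.

(b), (d), (e)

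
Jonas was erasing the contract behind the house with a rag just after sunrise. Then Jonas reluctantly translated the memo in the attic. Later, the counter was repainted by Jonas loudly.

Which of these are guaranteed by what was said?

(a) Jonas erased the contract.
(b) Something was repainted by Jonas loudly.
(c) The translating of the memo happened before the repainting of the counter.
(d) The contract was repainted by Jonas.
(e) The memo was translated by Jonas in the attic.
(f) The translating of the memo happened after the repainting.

(a) Not entailed — 'was erasing' is progressive on an accomplishment; it does not entail the completed 'erased'.
(b) Entailed — the original entails any weakening of itself; this just generalizes the patient.
(c) Entailed — the narrative places the translating before the repainting.
(d) Not entailed — Jonas repainted the counter, not the contract; the contract belongs to the erasing event.
(e) Entailed — the original entails any weakening of itself; this just drops 'reluctantly'.
(f) Not entailed — the narrative places the translating before the repainting, not after.

(b), (c), (e)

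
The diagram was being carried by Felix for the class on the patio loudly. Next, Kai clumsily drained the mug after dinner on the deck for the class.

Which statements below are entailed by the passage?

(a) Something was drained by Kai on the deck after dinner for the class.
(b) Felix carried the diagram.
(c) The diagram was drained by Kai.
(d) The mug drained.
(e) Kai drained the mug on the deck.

(a), (b), (d), (e)

(a) Entailed — dropping 'clumsily' and generalizing the patient leaves a sub-description the original still satisfies.
(b) Entailed — 'carry' is an activity; 'was carrying' entails that some carrying happened, so 'carried' holds.
(c) Not entailed — Kai drained the mug, not the diagram; the diagram belongs to the carrying event.
(d) Entailed — 'Kai drained the mug' is causative; it entails the inchoative 'the mug drained'.
(e) Entailed — dropping 'for the class', 'clumsily', 'after dinner' leaves a sub-description the original still satisfies.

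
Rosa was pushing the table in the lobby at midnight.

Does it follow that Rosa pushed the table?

'push' is atelic; if Rosa was pushing the table, then Rosa pushed the table (for some time).

yes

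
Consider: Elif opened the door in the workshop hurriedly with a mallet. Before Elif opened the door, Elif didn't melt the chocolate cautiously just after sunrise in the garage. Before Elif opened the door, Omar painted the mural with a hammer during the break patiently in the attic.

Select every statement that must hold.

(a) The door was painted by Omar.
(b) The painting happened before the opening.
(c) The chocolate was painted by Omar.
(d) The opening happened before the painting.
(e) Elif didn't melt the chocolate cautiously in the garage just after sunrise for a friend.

(b), (e)

(a) Not entailed — Omar painted the mural, not the door; the door belongs to the opening event.
(b) Entailed — the narrative places the painting before the opening.
(c) Not entailed — Omar painted the mural, not the chocolate; the chocolate belongs to the melting event.
(d) Not entailed — the narrative places the painting before the opening, not after.
(e) Entailed — under negation, adding a further restriction is entailed: if no such melting event occurred, none occurred for a friend either.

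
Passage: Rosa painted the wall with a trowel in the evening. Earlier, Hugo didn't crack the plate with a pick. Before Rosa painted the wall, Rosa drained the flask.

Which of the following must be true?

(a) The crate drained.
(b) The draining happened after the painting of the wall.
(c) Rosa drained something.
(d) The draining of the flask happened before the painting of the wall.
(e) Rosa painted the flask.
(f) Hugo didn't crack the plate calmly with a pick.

(c), (d), (f)

(a) Not entailed — the flask is what drained, not the crate.
(b) Not entailed — the narrative places the draining before the painting, not after.
(c) Entailed — generalizing the patient leaves a sub-description the original still satisfies.
(d) Entailed — the narrative places the draining before the painting.
(e) Not entailed — Rosa painted the wall, not the flask; the flask belongs to the draining event.
(f) Entailed — under negation, adding a further restriction is entailed: if no such cracking event occurred, none occurred calmly either.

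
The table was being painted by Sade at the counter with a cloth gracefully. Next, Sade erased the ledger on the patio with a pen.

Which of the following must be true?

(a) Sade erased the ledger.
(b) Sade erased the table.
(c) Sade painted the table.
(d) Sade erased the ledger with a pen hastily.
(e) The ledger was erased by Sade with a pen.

(a), (e)

(a) Entailed — this follows by dropping conjuncts from the erasing event's description.
(b) Not entailed — Sade erased the ledger, not the table; the table belongs to the painting event.
(c) Not entailed — 'was painting' is progressive on an accomplishment; it does not entail the completed 'painted'.
(d) Not entailed — 'hastily' adds information not in the original event.
(e) Entailed — this follows by dropping conjuncts from the erasing event's description.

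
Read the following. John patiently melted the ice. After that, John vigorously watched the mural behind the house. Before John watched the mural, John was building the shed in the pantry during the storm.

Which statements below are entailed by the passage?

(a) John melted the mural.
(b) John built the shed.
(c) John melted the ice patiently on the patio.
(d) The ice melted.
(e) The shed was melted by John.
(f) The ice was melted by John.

(d), (f)

(a) Not entailed — John melted the ice, not the mural; the mural belongs to the watching event.
(b) Not entailed — 'was building' is progressive on an accomplishment; it does not entail the completed 'built'.
(c) Not entailed — 'on the patio' adds information not in the original event.
(d) Entailed — 'John melted the ice' is causative; it entails the inchoative 'the ice melted'.
(e) Not entailed — John melted the ice, not the shed; the shed belongs to the building event.
(f) Entailed — every conjunct here is already in the original melting event.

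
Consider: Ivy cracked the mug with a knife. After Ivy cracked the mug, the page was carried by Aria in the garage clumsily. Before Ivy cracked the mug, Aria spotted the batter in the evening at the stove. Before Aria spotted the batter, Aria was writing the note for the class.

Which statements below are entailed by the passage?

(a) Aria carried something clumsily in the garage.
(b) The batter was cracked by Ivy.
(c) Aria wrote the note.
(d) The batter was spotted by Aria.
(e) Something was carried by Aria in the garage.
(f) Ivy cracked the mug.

(a), (d), (e), (f)

(a) Entailed — generalizing the patient leaves a sub-description the original still satisfies.
(b) Not entailed — Ivy cracked the mug, not the batter; the batter belongs to the spotting event.
(c) Not entailed — 'was writing' is progressive on an accomplishment; it does not entail the completed 'wrote'.
(d) Entailed — dropping 'in the evening', 'at the stove' leaves a sub-description the original still satisfies.
(e) Entailed — every conjunct here is already in the original carrying event.
(f) Entailed — the original entails any weakening of itself; this just drops 'with a knife'.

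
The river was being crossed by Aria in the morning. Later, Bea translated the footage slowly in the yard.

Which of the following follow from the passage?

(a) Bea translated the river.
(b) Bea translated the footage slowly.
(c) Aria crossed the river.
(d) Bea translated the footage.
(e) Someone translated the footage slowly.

(a) Not entailed — Bea translated the footage, not the river; the river belongs to the crossing event.
(b) Entailed — the original entails any weakening of itself; this just drops 'in the yard'.
(c) Not entailed — 'was crossing' is progressive on an accomplishment; it does not entail the completed 'crossed'.
(d) Entailed — this follows by dropping conjuncts from the translating event's description.
(e) Entailed — every conjunct here is already in the original translating event.

(b), (d), (e)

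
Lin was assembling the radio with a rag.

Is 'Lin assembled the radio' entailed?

'was assembling' is progressive; for an accomplishment like 'assemble the radio', it doesn't entail completion.

no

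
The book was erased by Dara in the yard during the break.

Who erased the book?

Dara

'Dara' marks the agent of the erasing event.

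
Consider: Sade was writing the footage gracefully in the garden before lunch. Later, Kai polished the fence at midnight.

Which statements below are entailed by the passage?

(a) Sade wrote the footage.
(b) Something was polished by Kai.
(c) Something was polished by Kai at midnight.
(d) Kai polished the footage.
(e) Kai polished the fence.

(a) Not entailed — 'was writing' is progressive on an accomplishment; it does not entail the completed 'wrote'.
(b) Entailed — every conjunct here is already in the original polishing event.
(c) Entailed — this follows by dropping conjuncts from the polishing event's description.
(d) Not entailed — Kai polished the fence, not the footage; the footage belongs to the writing event.
(e) Entailed — dropping 'at midnight' leaves a sub-description the original still satisfies.

(b), (c), (e)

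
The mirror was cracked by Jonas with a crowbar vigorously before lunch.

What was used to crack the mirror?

a crowbar

'with a crowbar' marks the instrument of the cracking event.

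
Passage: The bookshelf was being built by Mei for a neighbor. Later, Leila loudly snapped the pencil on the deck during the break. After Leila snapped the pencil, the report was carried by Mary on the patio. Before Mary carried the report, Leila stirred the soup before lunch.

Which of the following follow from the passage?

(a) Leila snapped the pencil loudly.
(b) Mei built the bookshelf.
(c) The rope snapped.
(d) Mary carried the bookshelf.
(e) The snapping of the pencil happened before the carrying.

(a) Entailed — the original entails any weakening of itself; this just drops 'during the break', 'on the deck'.
(b) Not entailed — 'was building' is progressive on an accomplishment; it does not entail the completed 'built'.
(c) Not entailed — the pencil is what snapped, not the rope.
(d) Not entailed — Mary carried the report, not the bookshelf; the bookshelf belongs to the building event.
(e) Entailed — the narrative places the snapping before the carrying.

(a), (e)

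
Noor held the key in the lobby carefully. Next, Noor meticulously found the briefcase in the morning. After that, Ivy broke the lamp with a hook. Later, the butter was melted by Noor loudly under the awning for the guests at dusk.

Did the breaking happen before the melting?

yes

The narrative orders the breaking before the melting.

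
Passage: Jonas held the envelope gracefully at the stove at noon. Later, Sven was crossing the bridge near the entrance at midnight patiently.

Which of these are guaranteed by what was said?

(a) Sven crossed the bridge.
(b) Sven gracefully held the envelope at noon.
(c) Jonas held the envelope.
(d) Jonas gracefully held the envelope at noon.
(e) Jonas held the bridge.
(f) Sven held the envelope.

(a) Not entailed — 'was crossing' is progressive on an accomplishment; it does not entail the completed 'crossed'.
(b) Not entailed — the passage has Jonas holding the envelope, not Sven.
(c) Entailed — every conjunct here is already in the original holding event.
(d) Entailed — dropping 'at the stove' leaves a sub-description the original still satisfies.
(e) Not entailed — Jonas held the envelope, not the bridge; the bridge belongs to the crossing event.
(f) Not entailed — the passage has Jonas holding the envelope, not Sven.

(c), (d)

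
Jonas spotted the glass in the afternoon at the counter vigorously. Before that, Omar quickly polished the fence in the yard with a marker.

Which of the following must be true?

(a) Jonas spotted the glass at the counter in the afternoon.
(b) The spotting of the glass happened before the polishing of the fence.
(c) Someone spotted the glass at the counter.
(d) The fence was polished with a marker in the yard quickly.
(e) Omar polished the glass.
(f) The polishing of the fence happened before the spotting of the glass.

(a) Entailed — this follows by dropping conjuncts from the spotting event's description.
(b) Not entailed — the narrative places the polishing before the spotting, not after.
(c) Entailed — dropping 'in the afternoon', 'vigorously' and generalizing the agent leaves a sub-description the original still satisfies.
(d) Entailed — the original entails any weakening of itself; this just generalizes the agent.
(e) Not entailed — Omar polished the fence, not the glass; the glass belongs to the spotting event.
(f) Entailed — the narrative places the polishing before the spotting.

(a), (c), (d), (f)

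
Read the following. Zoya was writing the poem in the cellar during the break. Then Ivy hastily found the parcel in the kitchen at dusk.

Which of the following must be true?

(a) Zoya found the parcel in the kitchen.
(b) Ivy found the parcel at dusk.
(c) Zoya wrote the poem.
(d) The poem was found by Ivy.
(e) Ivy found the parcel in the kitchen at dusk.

(a) Not entailed — the passage has Ivy finding the parcel, not Zoya.
(b) Entailed — this follows by dropping conjuncts from the finding event's description.
(c) Not entailed — 'was writing' is progressive on an accomplishment; it does not entail the completed 'wrote'.
(d) Not entailed — Ivy found the parcel, not the poem; the poem belongs to the writing event.
(e) Entailed — this follows by dropping conjuncts from the finding event's description.

(b), (e)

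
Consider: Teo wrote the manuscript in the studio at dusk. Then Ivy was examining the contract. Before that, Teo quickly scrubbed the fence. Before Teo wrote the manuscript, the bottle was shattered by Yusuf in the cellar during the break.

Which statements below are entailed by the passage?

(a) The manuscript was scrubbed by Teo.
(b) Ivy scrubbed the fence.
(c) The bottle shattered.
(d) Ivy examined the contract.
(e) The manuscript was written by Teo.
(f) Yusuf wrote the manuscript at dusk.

(a) Not entailed — Teo scrubbed the fence, not the manuscript; the manuscript belongs to the writing event.
(b) Not entailed — the passage has Teo scrubbing the fence, not Ivy.
(c) Entailed — 'Yusuf shattered the bottle' is causative; it entails the inchoative 'the bottle shattered'.
(d) Entailed — 'examine' is an activity; 'was examining' entails that some examining happened, so 'examined' holds.
(e) Entailed — this follows by dropping conjuncts from the writing event's description.
(f) Not entailed — the passage has Teo writing the manuscript, not Yusuf.

(c), (d), (e)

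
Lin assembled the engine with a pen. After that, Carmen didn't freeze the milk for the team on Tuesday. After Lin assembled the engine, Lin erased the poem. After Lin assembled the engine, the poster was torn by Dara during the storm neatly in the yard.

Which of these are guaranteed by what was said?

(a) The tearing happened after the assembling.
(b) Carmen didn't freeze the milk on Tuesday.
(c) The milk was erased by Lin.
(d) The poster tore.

(a), (d)

(a) Entailed — the narrative places the assembling before the tearing.
(b) Not entailed — dropping 'for the team' under negation is not valid — the original leaves open that Carmen froze the milk some other way.
(c) Not entailed — Lin erased the poem, not the milk; the milk belongs to the freezing event.
(d) Entailed — 'Dara tore the poster' is causative; it entails the inchoative 'the poster tore'.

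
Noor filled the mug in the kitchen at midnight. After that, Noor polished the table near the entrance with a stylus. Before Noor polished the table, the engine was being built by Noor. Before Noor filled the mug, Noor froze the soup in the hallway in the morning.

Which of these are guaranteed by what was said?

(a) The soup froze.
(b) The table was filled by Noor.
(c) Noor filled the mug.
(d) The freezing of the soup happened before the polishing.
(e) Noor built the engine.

(a), (c), (d)

(a) Entailed — 'Noor froze the soup' is causative; it entails the inchoative 'the soup froze'.
(b) Not entailed — Noor filled the mug, not the table; the table belongs to the polishing event.
(c) Entailed — this follows by dropping conjuncts from the filling event's description.
(d) Entailed — the narrative places the freezing before the polishing.
(e) Not entailed — 'was building' is progressive on an accomplishment; it does not entail the completed 'built'.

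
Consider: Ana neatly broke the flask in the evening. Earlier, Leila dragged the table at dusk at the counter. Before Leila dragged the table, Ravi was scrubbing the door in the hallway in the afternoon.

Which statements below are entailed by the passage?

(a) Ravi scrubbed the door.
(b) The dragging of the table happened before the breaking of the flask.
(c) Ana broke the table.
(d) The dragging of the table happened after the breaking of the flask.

(a), (b)

(a) Entailed — 'scrub' is an activity; 'was scrubbing' entails that some scrubbing happened, so 'scrubbed' holds.
(b) Entailed — the narrative places the dragging before the breaking.
(c) Not entailed — Ana broke the flask, not the table; the table belongs to the dragging event.
(d) Not entailed — the narrative places the dragging before the breaking, not after.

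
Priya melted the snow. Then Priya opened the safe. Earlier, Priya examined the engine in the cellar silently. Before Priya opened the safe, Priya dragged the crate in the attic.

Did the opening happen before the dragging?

no

The narrative orders the dragging before the opening.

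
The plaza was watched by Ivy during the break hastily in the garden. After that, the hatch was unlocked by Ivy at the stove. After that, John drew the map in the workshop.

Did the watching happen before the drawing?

yes

The narrative orders the watching before the drawing.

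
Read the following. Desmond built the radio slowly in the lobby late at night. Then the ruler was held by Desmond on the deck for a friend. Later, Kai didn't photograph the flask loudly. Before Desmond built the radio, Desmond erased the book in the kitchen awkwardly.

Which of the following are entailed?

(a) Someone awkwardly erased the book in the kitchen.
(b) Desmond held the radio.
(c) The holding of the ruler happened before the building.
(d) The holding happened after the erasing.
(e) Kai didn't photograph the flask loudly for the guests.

(a), (d), (e)

(a) Entailed — generalizing the agent leaves a sub-description the original still satisfies.
(b) Not entailed — Desmond held the ruler, not the radio; the radio belongs to the building event.
(c) Not entailed — the narrative places the building before the holding, not after.
(d) Entailed — the narrative places the erasing before the holding.
(e) Entailed — under negation, adding a further restriction is entailed: if no such photographing event occurred, none occurred for the guests either.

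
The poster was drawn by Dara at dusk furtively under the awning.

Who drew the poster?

Dara

'Dara' marks the agent of the drawing event.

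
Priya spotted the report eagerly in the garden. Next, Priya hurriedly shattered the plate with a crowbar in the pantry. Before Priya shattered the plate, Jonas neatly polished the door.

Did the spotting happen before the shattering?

yes

The narrative orders the spotting before the shattering.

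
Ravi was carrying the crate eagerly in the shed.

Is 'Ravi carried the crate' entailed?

yes

'carry' is atelic; if Ravi was carrying the crate, then Ravi carried the crate (for some time).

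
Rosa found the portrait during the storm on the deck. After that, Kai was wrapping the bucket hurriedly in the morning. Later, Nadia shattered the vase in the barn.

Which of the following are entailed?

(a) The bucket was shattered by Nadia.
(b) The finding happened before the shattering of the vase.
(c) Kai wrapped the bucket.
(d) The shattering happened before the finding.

(a) Not entailed — Nadia shattered the vase, not the bucket; the bucket belongs to the wrapping event.
(b) Entailed — the narrative places the finding before the shattering.
(c) Not entailed — 'was wrapping' is progressive on an accomplishment; it does not entail the completed 'wrapped'.
(d) Not entailed — the narrative places the finding before the shattering, not after.

(b)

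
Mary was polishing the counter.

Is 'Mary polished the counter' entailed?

'polish' is atelic; if Mary was polishing the counter, then Mary polished the counter (for some time).

yes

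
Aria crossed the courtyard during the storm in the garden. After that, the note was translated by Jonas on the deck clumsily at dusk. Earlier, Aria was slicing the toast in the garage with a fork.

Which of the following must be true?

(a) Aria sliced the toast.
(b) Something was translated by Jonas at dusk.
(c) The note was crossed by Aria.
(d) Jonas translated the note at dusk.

(b), (d)

(a) Not entailed — 'was slicing' is progressive on an accomplishment; it does not entail the completed 'sliced'.
(b) Entailed — every conjunct here is already in the original translating event.
(c) Not entailed — Aria crossed the courtyard, not the note; the note belongs to the translating event.
(d) Entailed — every conjunct here is already in the original translating event.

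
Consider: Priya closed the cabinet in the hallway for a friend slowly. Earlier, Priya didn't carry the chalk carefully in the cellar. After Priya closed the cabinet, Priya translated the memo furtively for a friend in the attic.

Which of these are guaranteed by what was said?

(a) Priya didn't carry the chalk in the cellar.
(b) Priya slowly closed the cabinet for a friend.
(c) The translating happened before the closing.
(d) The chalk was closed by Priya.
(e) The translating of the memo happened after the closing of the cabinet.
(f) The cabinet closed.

(a) Not entailed — dropping 'carefully' under negation is not valid — the original leaves open that Priya carried the chalk some other way.
(b) Entailed — this follows by dropping conjuncts from the closing event's description.
(c) Not entailed — the narrative places the closing before the translating, not after.
(d) Not entailed — Priya closed the cabinet, not the chalk; the chalk belongs to the carrying event.
(e) Entailed — the narrative places the closing before the translating.
(f) Entailed — 'Priya closed the cabinet' is causative; it entails the inchoative 'the cabinet closed'.

(b), (e), (f)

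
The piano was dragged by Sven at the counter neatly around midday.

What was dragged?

the piano

'the piano' marks the patient of the dragging event.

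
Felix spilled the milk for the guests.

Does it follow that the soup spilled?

no

Nothing is said about any soup; only the milk is affected.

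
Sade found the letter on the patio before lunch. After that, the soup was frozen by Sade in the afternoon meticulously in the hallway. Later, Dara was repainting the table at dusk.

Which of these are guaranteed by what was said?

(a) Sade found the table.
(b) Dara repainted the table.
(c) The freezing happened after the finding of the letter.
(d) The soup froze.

(c), (d)

(a) Not entailed — Sade found the letter, not the table; the table belongs to the repainting event.
(b) Not entailed — 'was repainting' is progressive on an accomplishment; it does not entail the completed 'repainted'.
(c) Entailed — the narrative places the finding before the freezing.
(d) Entailed — 'Sade froze the soup' is causative; it entails the inchoative 'the soup froze'.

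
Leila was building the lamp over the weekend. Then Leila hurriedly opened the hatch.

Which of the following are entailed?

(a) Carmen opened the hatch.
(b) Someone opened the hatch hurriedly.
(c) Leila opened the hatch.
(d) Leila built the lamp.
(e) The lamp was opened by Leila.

(b), (c)

(a) Not entailed — the passage has Leila opening the hatch, not Carmen.
(b) Entailed — the original entails any weakening of itself; this just generalizes the agent.
(c) Entailed — every conjunct here is already in the original opening event.
(d) Not entailed — 'was building' is progressive on an accomplishment; it does not entail the completed 'built'.
(e) Not entailed — Leila opened the hatch, not the lamp; the lamp belongs to the building event.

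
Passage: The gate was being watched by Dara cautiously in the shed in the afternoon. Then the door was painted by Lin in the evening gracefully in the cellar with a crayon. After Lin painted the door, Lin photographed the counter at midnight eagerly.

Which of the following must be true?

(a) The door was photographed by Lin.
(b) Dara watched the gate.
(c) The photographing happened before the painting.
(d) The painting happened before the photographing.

(b), (d)

(a) Not entailed — Lin photographed the counter, not the door; the door belongs to the painting event.
(b) Entailed — 'watch' is an activity; 'was watching' entails that some watching happened, so 'watched' holds.
(c) Not entailed — the narrative places the painting before the photographing, not after.
(d) Entailed — the narrative places the painting before the photographing.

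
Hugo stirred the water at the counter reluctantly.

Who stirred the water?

'Hugo' marks the agent of the stirring event.

Hugo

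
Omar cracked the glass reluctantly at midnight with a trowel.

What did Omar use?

a trowel

'with a trowel' marks the instrument of the cracking event.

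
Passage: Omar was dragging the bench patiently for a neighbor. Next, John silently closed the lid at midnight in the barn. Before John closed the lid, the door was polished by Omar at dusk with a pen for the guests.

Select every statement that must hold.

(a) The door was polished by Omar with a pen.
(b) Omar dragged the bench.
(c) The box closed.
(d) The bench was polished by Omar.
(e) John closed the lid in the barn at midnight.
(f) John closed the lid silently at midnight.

(a), (b), (e), (f)

(a) Entailed — this follows by dropping conjuncts from the polishing event's description.
(b) Entailed — 'drag' is an activity; 'was dragging' entails that some dragging happened, so 'dragged' holds.
(c) Not entailed — the lid is what closed, not the box.
(d) Not entailed — Omar polished the door, not the bench; the bench belongs to the dragging event.
(e) Entailed — every conjunct here is already in the original closing event.
(f) Entailed — the original entails any weakening of itself; this just drops 'in the barn'.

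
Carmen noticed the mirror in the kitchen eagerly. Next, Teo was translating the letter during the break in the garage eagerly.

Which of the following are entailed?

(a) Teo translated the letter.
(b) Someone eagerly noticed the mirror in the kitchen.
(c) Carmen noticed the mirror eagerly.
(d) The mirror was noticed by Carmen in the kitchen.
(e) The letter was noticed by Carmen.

(b), (c), (d)

(a) Not entailed — 'was translating' is progressive on an accomplishment; it does not entail the completed 'translated'.
(b) Entailed — every conjunct here is already in the original noticing event.
(c) Entailed — every conjunct here is already in the original noticing event.
(d) Entailed — this follows by dropping conjuncts from the noticing event's description.
(e) Not entailed — Carmen noticed the mirror, not the letter; the letter belongs to the translating event.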